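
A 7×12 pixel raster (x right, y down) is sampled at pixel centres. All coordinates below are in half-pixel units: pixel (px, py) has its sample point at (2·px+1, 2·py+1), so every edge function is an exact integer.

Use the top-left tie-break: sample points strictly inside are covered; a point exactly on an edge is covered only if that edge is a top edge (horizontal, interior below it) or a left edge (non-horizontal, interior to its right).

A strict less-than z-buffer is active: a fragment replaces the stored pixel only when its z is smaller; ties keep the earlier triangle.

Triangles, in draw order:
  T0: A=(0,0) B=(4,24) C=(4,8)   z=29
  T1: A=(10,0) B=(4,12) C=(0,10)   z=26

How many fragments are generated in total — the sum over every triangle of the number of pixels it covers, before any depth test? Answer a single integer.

T0:
  2·area = 64  (B↔C swapped to make it positive)
  edge (0, 0)→(4, 8): d=(4,8) right/bottom  bias=-1
  edge (4, 8)→(4, 24): d=(0,16) right/bottom  bias=-1
  edge (4, 24)→(0, 0): d=(-4,-24) top-left  bias=+0
    (0,1)@(1, 3): e=[4,48,12] → █
    (1,1)@(3, 3): e=[-12,16,60] → ·
    (0,2)@(1, 5): e=[12,48,4] → █
    (1,2)@(3, 5): e=[-4,16,52] → ·
    (0,3)@(1, 7): e=[20,48,-4] → ·
    (1,3)@(3, 7): e=[4,16,44] → █
    (2,3)@(5, 7): e=[-12,-16,92] → ·
    (1,4)@(3, 9): e=[12,16,36] → █
    (2,4)@(5, 9): e=[-4,-16,84] → ·
    (1,5)@(3, 11): e=[20,16,28] → █
    (2,5)@(5, 11): e=[4,-16,76] → ·
    (1,6)@(3, 13): e=[28,16,20] → █
  covered (8 px):
    · · · · · · ·
    █ · · · · · ·
    █ · · · · · ·
    · █ · · · · ·
    · █ · · · · ·
    · █ · · · · ·
    · █ · · · · ·
    · █ · · · · ·
    · █ · · · · ·
    · · · · · · ·
    · · · · · · ·
    · · · · · · ·
T1:
  2·area = 60
  edge (10, 0)→(4, 12): d=(-6,12) right/bottom  bias=-1
  edge (4, 12)→(0, 10): d=(-4,-2) top-left  bias=+0
  edge (0, 10)→(10, 0): d=(10,-10) top-left  bias=+0
    (4,0)@(9, 1): e=[6,54,0] → █  [on edge]
    (5,0)@(11, 1): e=[-18,58,20] → ·
    (3,1)@(7, 3): e=[18,42,0] → █  [on edge]
    (4,1)@(9, 3): e=[-6,46,20] → ·
    (2,2)@(5, 5): e=[30,30,0] → █  [on edge]
    (4,2)@(9, 5): e=[-18,38,40] → ·
    (1,3)@(3, 7): e=[42,18,0] → █  [on edge]
    (3,3)@(7, 7): e=[-6,26,40] → ·
    (0,4)@(1, 9): e=[54,6,0] → █  [on edge]
    (3,4)@(7, 9): e=[-18,18,60] → ·
    (0,5)@(1, 11): e=[42,-2,20] → ·
    (1,5)@(3, 11): e=[18,2,40] → █
  covered (10 px):
    · · · · █ · ·
    · · · █ · · ·
    · · █ █ · · ·
    · █ █ · · · ·
    █ █ █ · · · ·
    · █ · · · · ·
    · · · · · · ·
    · · · · · · ·
    · · · · · · ·
    · · · · · · ·
    · · · · · · ·
    · · · · · · ·

Result: 18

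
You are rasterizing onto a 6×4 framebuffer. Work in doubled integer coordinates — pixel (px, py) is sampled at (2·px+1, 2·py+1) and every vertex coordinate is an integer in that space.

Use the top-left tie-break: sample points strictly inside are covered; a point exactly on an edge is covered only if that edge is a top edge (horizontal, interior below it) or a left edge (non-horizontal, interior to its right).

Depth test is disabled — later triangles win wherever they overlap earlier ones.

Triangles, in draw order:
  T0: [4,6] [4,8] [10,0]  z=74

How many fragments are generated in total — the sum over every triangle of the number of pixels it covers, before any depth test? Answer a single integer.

T0:
  2·area = 12  (B↔C swapped to make it positive)
  edge (4, 6)→(10, 0): d=(6,-6) top-left  bias=+0
  edge (10, 0)→(4, 8): d=(-6,8) right/bottom  bias=-1
  edge (4, 8)→(4, 6): d=(0,-2) top-left  bias=+0
    (4,0)@(9, 1): e=[0,2,10] → █  [on edge]
    (5,0)@(11, 1): e=[12,-14,14] → ·
    (3,1)@(7, 3): e=[0,6,6] → █  [on edge]
    (4,1)@(9, 3): e=[12,-10,10] → ·
    (2,2)@(5, 5): e=[0,10,2] → █  [on edge]
    (3,2)@(7, 5): e=[12,-6,6] → ·
    (1,3)@(3, 7): e=[0,14,-2] → ·  [on edge]
    (2,3)@(5, 7): e=[12,-2,2] → ·
  covered (3 px):
    · · · · █ ·
    · · · █ · ·
    · · █ · · ·
    · · · · · ·

Result: 3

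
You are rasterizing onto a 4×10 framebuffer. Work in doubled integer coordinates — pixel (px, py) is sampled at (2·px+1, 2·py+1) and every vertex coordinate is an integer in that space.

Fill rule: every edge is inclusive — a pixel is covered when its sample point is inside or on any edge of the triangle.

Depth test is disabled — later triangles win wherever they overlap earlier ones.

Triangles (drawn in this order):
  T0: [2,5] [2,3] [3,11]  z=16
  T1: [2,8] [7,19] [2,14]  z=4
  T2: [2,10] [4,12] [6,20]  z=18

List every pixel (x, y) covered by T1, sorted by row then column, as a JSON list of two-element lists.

T0:
  2·area = 2
  edge (2, 5)→(2, 3): d=(0,-2) inclusive
  edge (2, 3)→(3, 11): d=(1,8) inclusive
  edge (3, 11)→(2, 5): d=(-1,-6) inclusive
    (1,5)@(3, 11): e=[2,0,0] → #  [on edge]
    (2,5)@(5, 11): e=[6,-16,12] → ·
    (1,6)@(3, 13): e=[2,2,-2] → ·
  covered (1 px):
    · · · ·
    · · · ·
    · · · ·
    · · · ·
    · · · ·
    · # · ·
    · · · ·
    · · · ·
    · · · ·
    · · · ·
T1:
  2·area = 30
  edge (2, 8)→(7, 19): d=(5,11) inclusive
  edge (7, 19)→(2, 14): d=(-5,-5) inclusive
  edge (2, 14)→(2, 8): d=(0,-6) inclusive
    (1,5)@(3, 11): e=[4,20,6] → #
    (2,5)@(5, 11): e=[-18,30,18] → ·
    (0,6)@(1, 13): e=[36,0,-6] → ·  [on edge]
    (1,6)@(3, 13): e=[14,10,6] → #
    (2,6)@(5, 13): e=[-8,20,18] → ·
    (1,7)@(3, 15): e=[24,0,6] → #  [on edge]
    (2,7)@(5, 15): e=[2,10,18] → #
    (3,7)@(7, 15): e=[-20,20,30] → ·
    (1,8)@(3, 17): e=[34,-10,6] → ·
    (2,8)@(5, 17): e=[12,0,18] → #  [on edge]
    (3,8)@(7, 17): e=[-10,10,30] → ·
    (2,9)@(5, 19): e=[22,-10,18] → ·
    (3,9)@(7, 19): e=[0,0,30] → #  [on edge]
  covered (6 px):
    · · · ·
    · · · ·
    · · · ·
    · · · ·
    · · · ·
    · # · ·
    · # · ·
    · # # ·
    · · # ·
    · · · #
T2:
  2·area = 12
  edge (2, 10)→(4, 12): d=(2,2) inclusive
  edge (4, 12)→(6, 20): d=(2,8) inclusive
  edge (6, 20)→(2, 10): d=(-4,-10) inclusive
    (0,4)@(1, 9): e=[0,18,-6] → ·  [on edge]
    (1,5)@(3, 11): e=[0,6,6] → #  [on edge]
    (2,5)@(5, 11): e=[-4,-10,26] → ·
    (1,6)@(3, 13): e=[4,10,-2] → ·
    (2,6)@(5, 13): e=[0,-6,18] → ·  [on edge]
    (3,7)@(7, 15): e=[0,-18,30] → ·  [on edge]
    (2,8)@(5, 17): e=[8,2,2] → #
    (3,8)@(7, 17): e=[4,-14,22] → ·
    (2,9)@(5, 19): e=[12,6,-6] → ·
  covered (2 px):
    · · · ·
    · · · ·
    · · · ·
    · · · ·
    · · · ·
    · # · ·
    · · · ·
    · · · ·
    · · # ·
    · · · ·

Final: [[1,5],[1,6],[1,7],[2,7],[2,8],[3,9]]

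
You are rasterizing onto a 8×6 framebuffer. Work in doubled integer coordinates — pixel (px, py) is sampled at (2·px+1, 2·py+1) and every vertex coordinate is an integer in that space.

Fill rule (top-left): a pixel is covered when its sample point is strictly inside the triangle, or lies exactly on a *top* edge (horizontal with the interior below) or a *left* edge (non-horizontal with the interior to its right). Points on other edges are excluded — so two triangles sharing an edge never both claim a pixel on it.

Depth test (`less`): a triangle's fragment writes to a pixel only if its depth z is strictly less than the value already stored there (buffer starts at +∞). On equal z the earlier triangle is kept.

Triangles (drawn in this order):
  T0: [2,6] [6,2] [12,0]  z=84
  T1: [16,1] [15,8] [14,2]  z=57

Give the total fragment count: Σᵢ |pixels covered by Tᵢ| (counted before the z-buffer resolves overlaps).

T0:
  2·area = 16
  edge (2, 6)→(6, 2): d=(4,-4) top-left  bias=+0
  edge (6, 2)→(12, 0): d=(6,-2) top-left  bias=+0
  edge (12, 0)→(2, 6): d=(-10,6) right/bottom  bias=-1
    (3,0)@(7, 1): e=[0,-4,20] → .  [on edge]
    (4,0)@(9, 1): e=[8,0,8] → X  [on edge]
    (5,0)@(11, 1): e=[16,4,-4] → .
    (1,1)@(3, 3): e=[-8,0,24] → .  [on edge]
    (2,1)@(5, 3): e=[0,4,12] → X  [on edge]
    (3,1)@(7, 3): e=[8,8,0] → .  [on edge]
    (4,1)@(9, 3): e=[16,12,-12] → .
    (1,2)@(3, 5): e=[0,12,4] → X  [on edge]
    (2,2)@(5, 5): e=[8,16,-8] → .
    (0,3)@(1, 7): e=[0,20,-4] → .  [on edge]
    (1,3)@(3, 7): e=[8,24,-16] → .
  covered (3 px):
    . . . . X . . .
    . . X . . . . .
    . X . . . . . .
    . . . . . . . .
    . . . . . . . .
    . . . . . . . .
T1:
  2·area = 13
  edge (16, 1)→(15, 8): d=(-1,7) right/bottom  bias=-1
  edge (15, 8)→(14, 2): d=(-1,-6) top-left  bias=+0
  edge (14, 2)→(16, 1): d=(2,-1) top-left  bias=+0
    (7,1)@(15, 3): e=[5,5,3] → X
    (7,2)@(15, 5): e=[3,3,7] → X
    (7,3)@(15, 7): e=[1,1,11] → X
    (7,4)@(15, 9): e=[-1,-1,15] → .
  covered (3 px):
    . . . . . . . .
    . . . . . . . X
    . . . . . . . X
    . . . . . . . X
    . . . . . . . .
    . . . . . . . .

Answer: 6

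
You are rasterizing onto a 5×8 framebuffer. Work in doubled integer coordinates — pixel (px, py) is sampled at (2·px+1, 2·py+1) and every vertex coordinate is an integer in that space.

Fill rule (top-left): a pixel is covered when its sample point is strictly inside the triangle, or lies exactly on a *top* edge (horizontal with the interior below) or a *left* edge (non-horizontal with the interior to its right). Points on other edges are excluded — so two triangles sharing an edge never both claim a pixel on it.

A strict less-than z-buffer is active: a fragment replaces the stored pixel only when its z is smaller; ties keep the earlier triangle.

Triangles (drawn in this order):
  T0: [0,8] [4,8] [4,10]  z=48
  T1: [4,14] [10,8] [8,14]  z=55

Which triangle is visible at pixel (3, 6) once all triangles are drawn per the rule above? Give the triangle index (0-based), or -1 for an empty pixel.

T0:
  2·area = 8
  edge (0, 8)→(4, 8): d=(4,0) top-left  bias=+0
  edge (4, 8)→(4, 10): d=(0,2) right/bottom  bias=-1
  edge (4, 10)→(0, 8): d=(-4,-2) top-left  bias=+0
    (1,4)@(3, 9): e=[4,2,2] → #
    (2,4)@(5, 9): e=[4,-2,6] → ·
    (1,5)@(3, 11): e=[12,2,-6] → ·
  covered (1 px):
    · · · · ·
    · · · · ·
    · · · · ·
    · · · · ·
    · # · · ·
    · · · · ·
    · · · · ·
    · · · · ·
T1:
  2·area = 24
  edge (4, 14)→(10, 8): d=(6,-6) top-left  bias=+0
  edge (10, 8)→(8, 14): d=(-2,6) right/bottom  bias=-1
  edge (8, 14)→(4, 14): d=(-4,0) right/bottom  bias=-1
    (4,4)@(9, 9): e=[0,4,20] → #  [on edge]
    (3,5)@(7, 11): e=[0,12,12] → #  [on edge]
    (4,5)@(9, 11): e=[12,0,12] → ·  [on edge]
    (2,6)@(5, 13): e=[0,20,4] → #  [on edge]
    (4,6)@(9, 13): e=[24,-4,4] → ·
    (1,7)@(3, 15): e=[0,28,-4] → ·  [on edge]
    (2,7)@(5, 15): e=[12,16,-4] → ·
    (3,7)@(7, 15): e=[24,4,-4] → ·
  covered (4 px):
    · · · · ·
    · · · · ·
    · · · · ·
    · · · · ·
    · · · · #
    · · · # ·
    · · # # ·
    · · · · ·

Z-buffer (winner per pixel, '.' = empty):
  . . . . .
  . . . . .
  . . . . .
  . . . . .
  . 0 . . 1
  . . . 1 .
  . . 1 1 .
  . . . . .

Answer: 1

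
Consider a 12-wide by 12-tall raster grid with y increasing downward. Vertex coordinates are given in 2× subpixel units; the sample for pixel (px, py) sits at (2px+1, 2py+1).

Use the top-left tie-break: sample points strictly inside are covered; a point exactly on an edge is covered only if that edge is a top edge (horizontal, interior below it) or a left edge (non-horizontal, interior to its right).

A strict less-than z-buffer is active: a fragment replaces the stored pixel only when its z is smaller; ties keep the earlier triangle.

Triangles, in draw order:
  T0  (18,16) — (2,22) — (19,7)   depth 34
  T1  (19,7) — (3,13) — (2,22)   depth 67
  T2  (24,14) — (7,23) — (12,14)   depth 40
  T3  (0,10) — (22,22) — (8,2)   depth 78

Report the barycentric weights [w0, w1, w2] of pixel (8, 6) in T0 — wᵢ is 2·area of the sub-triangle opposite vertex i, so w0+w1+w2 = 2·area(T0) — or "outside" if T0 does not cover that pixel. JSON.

T0:
  2·area = 138
  edge (18, 16)→(2, 22): d=(-16,6) right/bottom  bias=-1
  edge (2, 22)→(19, 7): d=(17,-15) top-left  bias=+0
  edge (19, 7)→(18, 16): d=(-1,9) right/bottom  bias=-1
    (9,3)@(19, 7): e=[138,0,0] → ·  [on edge]
    (8,4)@(17, 9): e=[118,4,16] → #
    (9,4)@(19, 9): e=[106,34,-2] → ·
    (7,5)@(15, 11): e=[98,8,32] → #
    (9,5)@(19, 11): e=[74,68,-4] → ·
    (6,6)@(13, 13): e=[78,12,48] → #
    (9,6)@(19, 13): e=[42,102,-6] → ·
    (5,7)@(11, 15): e=[58,16,64] → #
    (9,7)@(19, 15): e=[10,136,-8] → ·
    (4,8)@(9, 17): e=[38,20,80] → #
    (8,8)@(17, 17): e=[-10,140,8] → ·
    (3,9)@(7, 19): e=[18,24,96] → #
  covered (16 px):
    · · · · · · · · · · · ·
    · · · · · · · · · · · ·
    · · · · · · · · · · · ·
    · · · · · · · · · · · ·
    · · · · · · · · # · · ·
    · · · · · · · # # · · ·
    · · · · · · # # # · · ·
    · · · · · # # # # · · ·
    · · · · # # # # · · · ·
    · · · # # · · · · · · ·
    · · · · · · · · · · · ·
    · · · · · · · · · · · ·
T1:
  2·area = 138  (B↔C swapped to make it positive)
  edge (19, 7)→(2, 22): d=(-17,15) right/bottom  bias=-1
  edge (2, 22)→(3, 13): d=(1,-9) top-left  bias=+0
  edge (3, 13)→(19, 7): d=(16,-6) top-left  bias=+0
    (9,3)@(19, 7): e=[0,138,0] → ·  [on edge]
    (7,4)@(15, 9): e=[26,104,8] → #
    (8,4)@(17, 9): e=[-4,122,20] → ·
    (4,5)@(9, 11): e=[82,52,4] → #
    (5,5)@(11, 11): e=[52,70,16] → #
    (6,5)@(13, 11): e=[22,88,28] → #
    (7,5)@(15, 11): e=[-8,106,40] → ·
    (1,6)@(3, 13): e=[138,0,0] → #  [on edge]
    (2,6)@(5, 13): e=[108,18,12] → #
    (3,6)@(7, 13): e=[78,36,24] → #
    (6,6)@(13, 13): e=[-12,90,60] → ·
    (1,7)@(3, 15): e=[104,2,32] → #
  covered (19 px):
    · · · · · · · · · · · ·
    · · · · · · · · · · · ·
    · · · · · · · · · · · ·
    · · · · · · · · · · · ·
    · · · · · · · # · · · ·
    · · · · # # # · · · · ·
    · # # # # # · · · · · ·
    · # # # # · · · · · · ·
    · # # # · · · · · · · ·
    · # # · · · · · · · · ·
    · # · · · · · · · · · ·
    · · · · · · · · · · · ·
T2:
  2·area = 108
  edge (24, 14)→(7, 23): d=(-17,9) right/bottom  bias=-1
  edge (7, 23)→(12, 14): d=(5,-9) top-left  bias=+0
  edge (12, 14)→(24, 14): d=(12,0) top-left  bias=+0
    (8,2)@(17, 5): e=[216,0,-108] → ·  [on edge]
    (6,7)@(13, 15): e=[82,14,12] → #
    (7,7)@(15, 15): e=[64,32,12] → #
    (8,7)@(17, 15): e=[46,50,12] → #
    (9,7)@(19, 15): e=[28,68,12] → #
    (10,7)@(21, 15): e=[10,86,12] → #
    (11,7)@(23, 15): e=[-8,104,12] → ·
    (5,8)@(11, 17): e=[66,6,36] → #
    (9,8)@(19, 17): e=[-6,78,36] → ·
    (10,8)@(21, 17): e=[-24,96,36] → ·
    (5,9)@(11, 19): e=[32,16,60] → #
    (7,9)@(15, 19): e=[-4,52,60] → ·
    (3,11)@(7, 23): e=[0,0,108] → ·  [on edge]
  covered (12 px):
    · · · · · · · · · · · ·
    · · · · · · · · · · · ·
    · · · · · · · · · · · ·
    · · · · · · · · · · · ·
    · · · · · · · · · · · ·
    · · · · · · · · · · · ·
    · · · · · · · · · · · ·
    · · · · · · # # # # # ·
    · · · · · # # # # · · ·
    · · · · · # # · · · · ·
    · · · · # · · · · · · ·
    · · · · · · · · · · · ·
T3:
  2·area = 272  (B↔C swapped to make it positive)
  edge (0, 10)→(8, 2): d=(8,-8) top-left  bias=+0
  edge (8, 2)→(22, 22): d=(14,20) right/bottom  bias=-1
  edge (22, 22)→(0, 10): d=(-22,-12) top-left  bias=+0
    (4,0)@(9, 1): e=[0,-34,306] → ·  [on edge]
    (3,1)@(7, 3): e=[0,34,238] → #  [on edge]
    (4,1)@(9, 3): e=[16,-6,262] → ·
    (2,2)@(5, 5): e=[0,102,170] → #  [on edge]
    (4,2)@(9, 5): e=[32,22,218] → #
    (5,2)@(11, 5): e=[48,-18,242] → ·
    (1,3)@(3, 7): e=[0,170,102] → #  [on edge]
    (5,3)@(11, 7): e=[64,10,198] → #
    (6,3)@(13, 7): e=[80,-30,222] → ·
    (0,4)@(1, 9): e=[0,238,34] → #  [on edge]
    (6,4)@(13, 9): e=[96,-2,178] → ·
    (0,5)@(1, 11): e=[16,266,-10] → ·
  covered (36 px):
    · · · · · · · · · · · ·
    · · · # · · · · · · · ·
    · · # # # · · · · · · ·
    · # # # # # · · · · · ·
    # # # # # # · · · · · ·
    · # # # # # # · · · · ·
    · · · # # # # # · · · ·
    · · · · · # # # # · · ·
    · · · · · · # # # · · ·
    · · · · · · · · # # · ·
    · · · · · · · · · · # ·
    · · · · · · · · · · · ·

Final: [72,12,54]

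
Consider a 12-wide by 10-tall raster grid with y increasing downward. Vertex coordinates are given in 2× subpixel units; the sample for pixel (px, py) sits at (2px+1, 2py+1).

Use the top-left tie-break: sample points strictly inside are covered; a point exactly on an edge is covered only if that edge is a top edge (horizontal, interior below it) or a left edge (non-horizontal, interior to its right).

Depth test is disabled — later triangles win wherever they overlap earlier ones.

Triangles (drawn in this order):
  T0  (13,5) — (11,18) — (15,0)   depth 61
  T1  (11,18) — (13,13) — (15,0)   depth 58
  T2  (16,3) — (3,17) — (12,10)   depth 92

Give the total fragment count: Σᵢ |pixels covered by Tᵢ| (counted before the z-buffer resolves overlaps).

T0:
  2·area = 16  (B↔C swapped to make it positive)
  edge (13, 5)→(15, 0): d=(2,-5) top-left  bias=+0
  edge (15, 0)→(11, 18): d=(-4,18) right/bottom  bias=-1
  edge (11, 18)→(13, 5): d=(2,-13) top-left  bias=+0
    (6,2)@(13, 5): e=[0,16,0] → X  [on edge]
    (7,2)@(15, 5): e=[10,-20,26] → .
    (6,3)@(13, 7): e=[4,8,4] → X
    (7,3)@(15, 7): e=[14,-28,30] → .
    (6,4)@(13, 9): e=[8,0,8] → .  [on edge]
    (4,7)@(9, 15): e=[0,48,-32] → .  [on edge]
  covered (2 px):
    . . . . . . . . . . . .
    . . . . . . . . . . . .
    . . . . . . X . . . . .
    . . . . . . X . . . . .
    . . . . . . . . . . . .
    . . . . . . . . . . . .
    . . . . . . . . . . . .
    . . . . . . . . . . . .
    . . . . . . . . . . . .
    . . . . . . . . . . . .
T1:
  2·area = 16  (B↔C swapped to make it positive)
  edge (11, 18)→(15, 0): d=(4,-18) top-left  bias=+0
  edge (15, 0)→(13, 13): d=(-2,13) right/bottom  bias=-1
  edge (13, 13)→(11, 18): d=(-2,5) right/bottom  bias=-1
    (8,1)@(17, 3): e=[48,-32,0] → .  [on edge]
    (6,4)@(13, 9): e=[0,8,8] → X  [on edge]
    (7,4)@(15, 9): e=[36,-18,-2] → .
    (6,5)@(13, 11): e=[8,4,4] → X
    (7,5)@(15, 11): e=[44,-22,-6] → .
    (6,6)@(13, 13): e=[16,0,0] → .  [on edge]
  covered (2 px):
    . . . . . . . . . . . .
    . . . . . . . . . . . .
    . . . . . . . . . . . .
    . . . . . . . . . . . .
    . . . . . . X . . . . .
    . . . . . . X . . . . .
    . . . . . . . . . . . .
    . . . . . . . . . . . .
    . . . . . . . . . . . .
    . . . . . . . . . . . .
T2:
  2·area = 35  (B↔C swapped to make it positive)
  edge (16, 3)→(12, 10): d=(-4,7) right/bottom  bias=-1
  edge (12, 10)→(3, 17): d=(-9,7) right/bottom  bias=-1
  edge (3, 17)→(16, 3): d=(13,-14) top-left  bias=+0
    (10,1)@(21, 3): e=[-35,0,70] → .  [on edge]
    (6,3)@(13, 7): e=[5,20,10] → X
    (7,3)@(15, 7): e=[-9,6,38] → .
    (5,4)@(11, 9): e=[11,16,8] → X
    (6,4)@(13, 9): e=[-3,2,36] → .
    (4,5)@(9, 11): e=[17,12,6] → X
    (5,5)@(11, 11): e=[3,-2,34] → .
    (3,6)@(7, 13): e=[23,8,4] → X
    (4,6)@(9, 13): e=[9,-6,32] → .
    (2,7)@(5, 15): e=[29,4,2] → X
    (3,7)@(7, 15): e=[15,-10,30] → .
    (1,8)@(3, 17): e=[35,0,0] → .  [on edge]
  covered (5 px):
    . . . . . . . . . . . .
    . . . . . . . . . . . .
    . . . . . . . . . . . .
    . . . . . . X . . . . .
    . . . . . X . . . . . .
    . . . . X . . . . . . .
    . . . X . . . . . . . .
    . . X . . . . . . . . .
    . . . . . . . . . . . .
    . . . . . . . . . . . .

Result: 9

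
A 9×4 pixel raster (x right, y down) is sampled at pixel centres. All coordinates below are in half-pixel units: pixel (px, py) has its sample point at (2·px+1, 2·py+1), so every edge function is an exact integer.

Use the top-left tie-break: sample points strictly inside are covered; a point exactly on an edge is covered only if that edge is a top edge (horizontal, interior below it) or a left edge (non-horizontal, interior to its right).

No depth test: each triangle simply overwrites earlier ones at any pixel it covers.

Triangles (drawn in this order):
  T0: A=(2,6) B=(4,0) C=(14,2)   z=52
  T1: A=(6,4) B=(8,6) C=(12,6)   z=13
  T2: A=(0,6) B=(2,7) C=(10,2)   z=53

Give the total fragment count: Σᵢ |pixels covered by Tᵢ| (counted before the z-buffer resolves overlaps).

T0:
  2·area = 64
  edge (2, 6)→(4, 0): d=(2,-6) top-left  bias=+0
  edge (4, 0)→(14, 2): d=(10,2) right/bottom  bias=-1
  edge (14, 2)→(2, 6): d=(-12,4) right/bottom  bias=-1
    (2,0)@(5, 1): e=[8,8,48] → X
    (3,0)@(7, 1): e=[20,4,40] → X
    (4,0)@(9, 1): e=[32,0,32] → .  [on edge]
    (8,0)@(17, 1): e=[80,-16,0] → .  [on edge]
    (1,1)@(3, 3): e=[0,32,32] → X  [on edge]
    (4,1)@(9, 3): e=[36,20,8] → X
    (5,1)@(11, 3): e=[48,16,0] → .  [on edge]
    (1,2)@(3, 5): e=[4,52,8] → X
    (2,2)@(5, 5): e=[16,48,0] → .  [on edge]
    (3,2)@(7, 5): e=[28,44,-8] → .
    (4,2)@(9, 5): e=[40,40,-16] → .
    (1,3)@(3, 7): e=[8,72,-16] → .
  covered (7 px):
    . . X X . . . . .
    . X X X X . . . .
    . X . . . . . . .
    . . . . . . . . .
T1:
  2·area = 8  (B↔C swapped to make it positive)
  edge (6, 4)→(12, 6): d=(6,2) right/bottom  bias=-1
  edge (12, 6)→(8, 6): d=(-4,0) right/bottom  bias=-1
  edge (8, 6)→(6, 4): d=(-2,-2) top-left  bias=+0
    (1,0)@(3, 1): e=[-12,20,0] → .  [on edge]
    (1,1)@(3, 3): e=[0,12,-4] → .  [on edge]
    (2,1)@(5, 3): e=[-4,12,0] → .  [on edge]
    (3,2)@(7, 5): e=[4,4,0] → X  [on edge]
    (4,2)@(9, 5): e=[0,4,4] → .  [on edge]
    (3,3)@(7, 7): e=[16,-4,-4] → .
    (4,3)@(9, 7): e=[12,-4,0] → .  [on edge]
    (7,3)@(15, 7): e=[0,-4,12] → .  [on edge]
  covered (1 px):
    . . . . . . . . .
    . . . . . . . . .
    . . . X . . . . .
    . . . . . . . . .
T2:
  2·area = 18  (B↔C swapped to make it positive)
  edge (0, 6)→(10, 2): d=(10,-4) top-left  bias=+0
  edge (10, 2)→(2, 7): d=(-8,5) right/bottom  bias=-1
  edge (2, 7)→(0, 6): d=(-2,-1) top-left  bias=+0
    (1,2)@(3, 5): e=[2,11,5] → X
    (2,2)@(5, 5): e=[10,1,7] → X
    (3,2)@(7, 5): e=[18,-9,9] → .
    (1,3)@(3, 7): e=[22,-5,1] → .
    (2,3)@(5, 7): e=[30,-15,3] → .
  covered (2 px):
    . . . . . . . . .
    . . . . . . . . .
    . X X . . . . . .
    . . . . . . . . .

Answer: 10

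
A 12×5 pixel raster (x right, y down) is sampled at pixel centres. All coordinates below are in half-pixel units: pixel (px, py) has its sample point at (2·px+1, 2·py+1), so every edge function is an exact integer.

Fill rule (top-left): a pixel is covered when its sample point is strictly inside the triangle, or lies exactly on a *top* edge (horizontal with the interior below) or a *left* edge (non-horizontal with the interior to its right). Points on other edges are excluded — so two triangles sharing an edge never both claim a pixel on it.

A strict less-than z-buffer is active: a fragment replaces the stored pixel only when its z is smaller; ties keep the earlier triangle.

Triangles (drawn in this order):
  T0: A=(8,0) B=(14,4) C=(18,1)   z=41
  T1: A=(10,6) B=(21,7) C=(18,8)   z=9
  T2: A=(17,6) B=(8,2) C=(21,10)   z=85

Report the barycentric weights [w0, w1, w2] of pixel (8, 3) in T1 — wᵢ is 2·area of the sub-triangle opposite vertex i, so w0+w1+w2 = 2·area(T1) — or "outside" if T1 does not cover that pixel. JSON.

T0:
  2·area = 34  (B↔C swapped to make it positive)
  edge (8, 0)→(18, 1): d=(10,1) right/bottom  bias=-1
  edge (18, 1)→(14, 4): d=(-4,3) right/bottom  bias=-1
  edge (14, 4)→(8, 0): d=(-6,-4) top-left  bias=+0
    (5,0)@(11, 1): e=[7,21,6] → X
    (6,0)@(13, 1): e=[5,15,14] → X
    (7,0)@(15, 1): e=[3,9,22] → X
    (8,0)@(17, 1): e=[1,3,30] → X
    (9,0)@(19, 1): e=[-1,-3,38] → .
    (5,1)@(11, 3): e=[27,13,-6] → .
    (6,1)@(13, 3): e=[25,7,2] → X
    (8,1)@(17, 3): e=[21,-5,18] → .
    (6,2)@(13, 5): e=[45,-1,-10] → .
    (7,2)@(15, 5): e=[43,-7,-2] → .
  covered (6 px):
    . . . . . X X X X . . .
    . . . . . . X X . . . .
    . . . . . . . . . . . .
    . . . . . . . . . . . .
    . . . . . . . . . . . .
T1:
  2·area = 14
  edge (10, 6)→(21, 7): d=(11,1) right/bottom  bias=-1
  edge (21, 7)→(18, 8): d=(-3,1) right/bottom  bias=-1
  edge (18, 8)→(10, 6): d=(-8,-2) top-left  bias=+0
    (7,3)@(15, 7): e=[6,6,2] → X
    (8,3)@(17, 7): e=[4,4,6] → X
    (9,3)@(19, 7): e=[2,2,10] → X
    (10,3)@(21, 7): e=[0,0,14] → .  [on edge]
    (7,4)@(15, 9): e=[28,0,-14] → .  [on edge]
    (8,4)@(17, 9): e=[26,-2,-10] → .
    (9,4)@(19, 9): e=[24,-4,-6] → .
  covered (3 px):
    . . . . . . . . . . . .
    . . . . . . . . . . . .
    . . . . . . . . . . . .
    . . . . . . . X X X . .
    . . . . . . . . . . . .
T2:
  2·area = 20  (B↔C swapped to make it positive)
  edge (17, 6)→(21, 10): d=(4,4) right/bottom  bias=-1
  edge (21, 10)→(8, 2): d=(-13,-8) top-left  bias=+0
  edge (8, 2)→(17, 6): d=(9,4) right/bottom  bias=-1
    (6,2)@(13, 5): e=[12,1,7] → X
    (7,2)@(15, 5): e=[4,17,-1] → .
    (6,3)@(13, 7): e=[20,-25,25] → .
    (8,3)@(17, 7): e=[4,7,9] → X
    (9,3)@(19, 7): e=[-4,23,1] → .
    (8,4)@(17, 9): e=[12,-19,27] → .
  covered (2 px):
    . . . . . . . . . . . .
    . . . . . . . . . . . .
    . . . . . . X . . . . .
    . . . . . . . . X . . .
    . . . . . . . . . . . .

Result: [4,6,4]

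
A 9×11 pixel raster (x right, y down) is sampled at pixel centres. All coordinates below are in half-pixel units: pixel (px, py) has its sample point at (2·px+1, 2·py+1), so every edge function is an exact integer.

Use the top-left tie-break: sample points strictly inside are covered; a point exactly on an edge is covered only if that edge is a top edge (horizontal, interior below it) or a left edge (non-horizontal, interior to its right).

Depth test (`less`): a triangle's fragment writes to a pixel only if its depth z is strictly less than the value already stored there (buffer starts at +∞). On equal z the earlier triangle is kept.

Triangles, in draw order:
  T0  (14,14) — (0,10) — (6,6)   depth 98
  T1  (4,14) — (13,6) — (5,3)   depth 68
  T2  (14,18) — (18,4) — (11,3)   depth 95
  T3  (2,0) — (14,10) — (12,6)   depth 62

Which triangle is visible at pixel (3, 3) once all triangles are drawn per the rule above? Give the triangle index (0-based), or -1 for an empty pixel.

T0:
  2·area = 80
  edge (14, 14)→(0, 10): d=(-14,-4) top-left  bias=+0
  edge (0, 10)→(6, 6): d=(6,-4) top-left  bias=+0
  edge (6, 6)→(14, 14): d=(8,8) right/bottom  bias=-1
    (0,0)@(1, 1): e=[130,-50,0] → ·  [on edge]
    (1,1)@(3, 3): e=[110,-30,0] → ·  [on edge]
    (2,2)@(5, 5): e=[90,-10,0] → ·  [on edge]
    (2,3)@(5, 7): e=[62,2,16] → █
    (3,3)@(7, 7): e=[70,10,0] → ·  [on edge]
    (1,4)@(3, 9): e=[26,6,48] → █
    (3,4)@(7, 9): e=[42,22,16] → █
    (4,4)@(9, 9): e=[50,30,0] → ·  [on edge]
    (1,5)@(3, 11): e=[-2,18,64] → ·
    (2,5)@(5, 11): e=[6,26,48] → █
    (4,5)@(9, 11): e=[22,42,16] → █
    (5,5)@(11, 11): e=[30,50,0] → ·  [on edge]
    (6,6)@(13, 13): e=[10,70,0] → ·  [on edge]
    (7,7)@(15, 15): e=[-10,90,0] → ·  [on edge]
    (8,8)@(17, 17): e=[-30,110,0] → ·  [on edge]
  covered (8 px):
    · · · · · · · · ·
    · · · · · · · · ·
    · · · · · · · · ·
    · · █ · · · · · ·
    · █ █ █ · · · · ·
    · · █ █ █ · · · ·
    · · · · · █ · · ·
    · · · · · · · · ·
    · · · · · · · · ·
    · · · · · · · · ·
    · · · · · · · · ·
T1:
  2·area = 91  (B↔C swapped to make it positive)
  edge (4, 14)→(5, 3): d=(1,-11) top-left  bias=+0
  edge (5, 3)→(13, 6): d=(8,3) right/bottom  bias=-1
  edge (13, 6)→(4, 14): d=(-9,8) right/bottom  bias=-1
    (2,1)@(5, 3): e=[0,0,91] → ·  [on edge]
    (2,2)@(5, 5): e=[2,16,73] → █
    (3,2)@(7, 5): e=[24,10,57] → █
    (4,2)@(9, 5): e=[46,4,41] → █
    (5,2)@(11, 5): e=[68,-2,25] → ·
    (2,3)@(5, 7): e=[4,32,55] → █
    (5,3)@(11, 7): e=[70,14,7] → █
    (6,3)@(13, 7): e=[92,8,-9] → ·
    (2,4)@(5, 9): e=[6,48,37] → █
    (5,4)@(11, 9): e=[72,30,-11] → ·
    (2,5)@(5, 11): e=[8,64,19] → █
    (4,5)@(9, 11): e=[52,52,-13] → ·
  covered (13 px):
    · · · · · · · · ·
    · · · · · · · · ·
    · · █ █ █ · · · ·
    · · █ █ █ █ · · ·
    · · █ █ █ · · · ·
    · · █ █ · · · · ·
    · · █ · · · · · ·
    · · · · · · · · ·
    · · · · · · · · ·
    · · · · · · · · ·
    · · · · · · · · ·
T2:
  2·area = 102  (B↔C swapped to make it positive)
  edge (14, 18)→(11, 3): d=(-3,-15) top-left  bias=+0
  edge (11, 3)→(18, 4): d=(7,1) right/bottom  bias=-1
  edge (18, 4)→(14, 18): d=(-4,14) right/bottom  bias=-1
    (5,1)@(11, 3): e=[0,0,102] → ·  [on edge]
    (6,2)@(13, 5): e=[24,12,66] → █
    (7,2)@(15, 5): e=[54,10,38] → █
    (8,2)@(17, 5): e=[84,8,10] → █
    (6,3)@(13, 7): e=[18,26,58] → █
    (6,4)@(13, 9): e=[12,40,50] → █
    (8,4)@(17, 9): e=[72,36,-6] → ·
    (6,5)@(13, 11): e=[6,54,42] → █
    (8,5)@(17, 11): e=[66,50,-14] → ·
    (6,6)@(13, 13): e=[0,68,34] → █  [on edge]
    (8,6)@(17, 13): e=[60,64,-22] → ·
    (6,7)@(13, 15): e=[-6,82,26] → ·
  covered (12 px):
    · · · · · · · · ·
    · · · · · · · · ·
    · · · · · · █ █ █
    · · · · · · █ █ █
    · · · · · · █ █ ·
    · · · · · · █ █ ·
    · · · · · · █ █ ·
    · · · · · · · · ·
    · · · · · · · · ·
    · · · · · · · · ·
    · · · · · · · · ·
T3:
  2·area = 28  (B↔C swapped to make it positive)
  edge (2, 0)→(12, 6): d=(10,6) right/bottom  bias=-1
  edge (12, 6)→(14, 10): d=(2,4) right/bottom  bias=-1
  edge (14, 10)→(2, 0): d=(-12,-10) top-left  bias=+0
    (3,1)@(7, 3): e=[0,14,14] → ·  [on edge]
    (4,2)@(9, 5): e=[8,10,10] → █
    (5,2)@(11, 5): e=[-4,2,30] → ·
    (4,3)@(9, 7): e=[28,14,-14] → ·
    (5,3)@(11, 7): e=[16,6,6] → █
    (6,3)@(13, 7): e=[4,-2,26] → ·
    (5,4)@(11, 9): e=[36,10,-18] → ·
    (6,4)@(13, 9): e=[24,2,2] → █
    (7,4)@(15, 9): e=[12,-6,22] → ·
    (8,4)@(17, 9): e=[0,-14,42] → ·  [on edge]
    (6,5)@(13, 11): e=[44,6,-22] → ·
  covered (3 px):
    · · · · · · · · ·
    · · · · · · · · ·
    · · · · █ · · · ·
    · · · · · █ · · ·
    · · · · · · █ · ·
    · · · · · · · · ·
    · · · · · · · · ·
    · · · · · · · · ·
    · · · · · · · · ·
    · · · · · · · · ·
    · · · · · · · · ·

Z-buffer (winner per pixel, '.' = empty):
  . . . . . . . . .
  . . . . . . . . .
  . . 1 1 3 . 2 2 2
  . . 1 1 1 3 2 2 2
  . 0 1 1 1 . 3 2 .
  . . 1 1 0 . 2 2 .
  . . 1 . . 0 2 2 .
  . . . . . . . . .
  . . . . . . . . .
  . . . . . . . . .
  . . . . . . . . .

Final: 1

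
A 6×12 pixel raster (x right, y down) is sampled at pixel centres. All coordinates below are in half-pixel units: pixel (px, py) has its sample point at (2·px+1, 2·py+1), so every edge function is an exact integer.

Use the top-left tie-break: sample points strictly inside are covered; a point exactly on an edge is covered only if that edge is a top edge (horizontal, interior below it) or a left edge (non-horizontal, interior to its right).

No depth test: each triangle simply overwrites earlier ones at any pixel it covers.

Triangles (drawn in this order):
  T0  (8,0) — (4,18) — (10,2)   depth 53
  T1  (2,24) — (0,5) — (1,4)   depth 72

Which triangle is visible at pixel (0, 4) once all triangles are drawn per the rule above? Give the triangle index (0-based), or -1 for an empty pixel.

T0:
  2·area = 44  (B↔C swapped to make it positive)
  edge (8, 0)→(10, 2): d=(2,2) right/bottom  bias=-1
  edge (10, 2)→(4, 18): d=(-6,16) right/bottom  bias=-1
  edge (4, 18)→(8, 0): d=(4,-18) top-left  bias=+0
    (4,0)@(9, 1): e=[0,22,22] → ·  [on edge]
    (4,1)@(9, 3): e=[4,10,30] → #
    (5,1)@(11, 3): e=[0,-22,66] → ·  [on edge]
    (3,2)@(7, 5): e=[12,30,2] → #
    (4,2)@(9, 5): e=[8,-2,38] → ·
    (3,3)@(7, 7): e=[16,18,10] → #
    (4,3)@(9, 7): e=[12,-14,46] → ·
    (3,4)@(7, 9): e=[20,6,18] → #
    (4,4)@(9, 9): e=[16,-26,54] → ·
    (3,5)@(7, 11): e=[24,-6,26] → ·
    (2,7)@(5, 15): e=[36,2,6] → #
    (3,7)@(7, 15): e=[32,-30,42] → ·
  covered (5 px):
    · · · · · ·
    · · · · # ·
    · · · # · ·
    · · · # · ·
    · · · # · ·
    · · · · · ·
    · · · · · ·
    · · # · · ·
    · · · · · ·
    · · · · · ·
    · · · · · ·
    · · · · · ·
T1:
  2·area = 21
  edge (2, 24)→(0, 5): d=(-2,-19) top-left  bias=+0
  edge (0, 5)→(1, 4): d=(1,-1) top-left  bias=+0
  edge (1, 4)→(2, 24): d=(1,20) right/bottom  bias=-1
    (0,2)@(1, 5): e=[19,1,1] → #
    (1,2)@(3, 5): e=[57,3,-39] → ·
    (0,3)@(1, 7): e=[15,3,3] → #
    (1,3)@(3, 7): e=[53,5,-37] → ·
    (0,4)@(1, 9): e=[11,5,5] → #
    (1,4)@(3, 9): e=[49,7,-35] → ·
    (0,5)@(1, 11): e=[7,7,7] → #
    (1,5)@(3, 11): e=[45,9,-33] → ·
    (0,6)@(1, 13): e=[3,9,9] → #
    (1,6)@(3, 13): e=[41,11,-31] → ·
    (0,7)@(1, 15): e=[-1,11,11] → ·
  covered (5 px):
    · · · · · ·
    · · · · · ·
    # · · · · ·
    # · · · · ·
    # · · · · ·
    # · · · · ·
    # · · · · ·
    · · · · · ·
    · · · · · ·
    · · · · · ·
    · · · · · ·
    · · · · · ·

Z-buffer (winner per pixel, '.' = empty):
  . . . . . .
  . . . . 0 .
  1 . . 0 . .
  1 . . 0 . .
  1 . . 0 . .
  1 . . . . .
  1 . . . . .
  . . 0 . . .
  . . . . . .
  . . . . . .
  . . . . . .
  . . . . . .

Final: 1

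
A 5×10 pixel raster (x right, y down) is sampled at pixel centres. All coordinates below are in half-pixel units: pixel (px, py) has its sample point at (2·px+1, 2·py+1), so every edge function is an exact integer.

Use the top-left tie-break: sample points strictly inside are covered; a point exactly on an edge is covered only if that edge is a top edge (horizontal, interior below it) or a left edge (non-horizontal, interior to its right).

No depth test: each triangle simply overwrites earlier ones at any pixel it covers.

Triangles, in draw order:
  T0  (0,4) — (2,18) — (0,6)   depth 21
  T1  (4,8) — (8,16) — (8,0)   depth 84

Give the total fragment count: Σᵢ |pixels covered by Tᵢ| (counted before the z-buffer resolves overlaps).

T0:
  2·area = 4
  edge (0, 4)→(2, 18): d=(2,14) right/bottom  bias=-1
  edge (2, 18)→(0, 6): d=(-2,-12) top-left  bias=+0
  edge (0, 6)→(0, 4): d=(0,-2) top-left  bias=+0
    (0,5)@(1, 11): e=[0,2,2] → ·  [on edge]
  covered (0 px):
    · · · · ·
    · · · · ·
    · · · · ·
    · · · · ·
    · · · · ·
    · · · · ·
    · · · · ·
    · · · · ·
    · · · · ·
    · · · · ·
T1:
  2·area = 64  (B↔C swapped to make it positive)
  edge (4, 8)→(8, 0): d=(4,-8) top-left  bias=+0
  edge (8, 0)→(8, 16): d=(0,16) right/bottom  bias=-1
  edge (8, 16)→(4, 8): d=(-4,-8) top-left  bias=+0
    (3,1)@(7, 3): e=[4,16,44] → #
    (4,1)@(9, 3): e=[20,-16,60] → ·
    (3,2)@(7, 5): e=[12,16,36] → #
    (4,2)@(9, 5): e=[28,-16,52] → ·
    (2,3)@(5, 7): e=[4,48,12] → #
    (4,3)@(9, 7): e=[36,-16,44] → ·
    (2,4)@(5, 9): e=[12,48,4] → #
    (4,4)@(9, 9): e=[44,-16,36] → ·
    (2,5)@(5, 11): e=[20,48,-4] → ·
    (3,5)@(7, 11): e=[36,16,12] → #
    (4,5)@(9, 11): e=[52,-16,28] → ·
    (3,6)@(7, 13): e=[44,16,4] → #
  covered (8 px):
    · · · · ·
    · · · # ·
    · · · # ·
    · · # # ·
    · · # # ·
    · · · # ·
    · · · # ·
    · · · · ·
    · · · · ·
    · · · · ·

Result: 8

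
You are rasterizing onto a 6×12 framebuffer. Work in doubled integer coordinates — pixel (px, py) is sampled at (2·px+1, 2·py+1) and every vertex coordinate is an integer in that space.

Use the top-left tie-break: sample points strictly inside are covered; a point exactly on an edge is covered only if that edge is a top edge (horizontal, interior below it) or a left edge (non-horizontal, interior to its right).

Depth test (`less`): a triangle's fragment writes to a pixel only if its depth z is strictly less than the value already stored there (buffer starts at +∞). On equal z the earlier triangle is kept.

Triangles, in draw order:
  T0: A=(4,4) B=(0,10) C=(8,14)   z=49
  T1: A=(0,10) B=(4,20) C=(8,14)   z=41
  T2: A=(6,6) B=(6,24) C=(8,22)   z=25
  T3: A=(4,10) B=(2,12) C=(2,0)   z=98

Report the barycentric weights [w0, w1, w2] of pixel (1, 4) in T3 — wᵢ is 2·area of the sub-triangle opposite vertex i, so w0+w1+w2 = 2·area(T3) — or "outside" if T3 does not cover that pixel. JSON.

T0:
  2·area = 64  (B↔C swapped to make it positive)
  edge (4, 4)→(8, 14): d=(4,10) right/bottom  bias=-1
  edge (8, 14)→(0, 10): d=(-8,-4) top-left  bias=+0
  edge (0, 10)→(4, 4): d=(4,-6) top-left  bias=+0
    (1,3)@(3, 7): e=[22,36,6] → X
    (2,3)@(5, 7): e=[2,44,18] → X
    (3,3)@(7, 7): e=[-18,52,30] → .
    (0,4)@(1, 9): e=[50,12,2] → X
    (3,4)@(7, 9): e=[-10,36,38] → .
    (0,5)@(1, 11): e=[58,-4,10] → .
    (1,5)@(3, 11): e=[38,4,22] → X
    (3,5)@(7, 11): e=[-2,20,46] → .
    (1,6)@(3, 13): e=[46,-12,30] → .
    (2,6)@(5, 13): e=[26,-4,42] → .
    (3,6)@(7, 13): e=[6,4,54] → X
    (4,6)@(9, 13): e=[-14,12,66] → .
  covered (8 px):
    . . . . . .
    . . . . . .
    . . . . . .
    . X X . . .
    X X X . . .
    . X X . . .
    . . . X . .
    . . . . . .
    . . . . . .
    . . . . . .
    . . . . . .
    . . . . . .
T1:
  2·area = 64  (B↔C swapped to make it positive)
  edge (0, 10)→(8, 14): d=(8,4) right/bottom  bias=-1
  edge (8, 14)→(4, 20): d=(-4,6) right/bottom  bias=-1
  edge (4, 20)→(0, 10): d=(-4,-10) top-left  bias=+0
    (0,5)@(1, 11): e=[4,54,6] → X
    (1,5)@(3, 11): e=[-4,42,26] → .
    (0,6)@(1, 13): e=[20,46,-2] → .
    (1,6)@(3, 13): e=[12,34,18] → X
    (2,6)@(5, 13): e=[4,22,38] → X
    (3,6)@(7, 13): e=[-4,10,58] → .
    (1,7)@(3, 15): e=[28,26,10] → X
    (3,7)@(7, 15): e=[12,2,50] → X
    (4,7)@(9, 15): e=[4,-10,70] → .
    (1,8)@(3, 17): e=[44,18,2] → X
    (3,8)@(7, 17): e=[28,-6,42] → .
    (1,9)@(3, 19): e=[60,10,-6] → .
  covered (8 px):
    . . . . . .
    . . . . . .
    . . . . . .
    . . . . . .
    . . . . . .
    X . . . . .
    . X X . . .
    . X X X . .
    . X X . . .
    . . . . . .
    . . . . . .
    . . . . . .
T2:
  2·area = 36  (B↔C swapped to make it positive)
  edge (6, 6)→(8, 22): d=(2,16) right/bottom  bias=-1
  edge (8, 22)→(6, 24): d=(-2,2) right/bottom  bias=-1
  edge (6, 24)→(6, 6): d=(0,-18) top-left  bias=+0
    (3,7)@(7, 15): e=[2,16,18] → X
    (4,7)@(9, 15): e=[-30,12,54] → .
    (3,8)@(7, 17): e=[6,12,18] → X
    (4,8)@(9, 17): e=[-26,8,54] → .
    (3,9)@(7, 19): e=[10,8,18] → X
    (4,9)@(9, 19): e=[-22,4,54] → .
    (5,9)@(11, 19): e=[-54,0,90] → .  [on edge]
    (3,10)@(7, 21): e=[14,4,18] → X
    (4,10)@(9, 21): e=[-18,0,54] → .  [on edge]
    (3,11)@(7, 23): e=[18,0,18] → .  [on edge]
  covered (4 px):
    . . . . . .
    . . . . . .
    . . . . . .
    . . . . . .
    . . . . . .
    . . . . . .
    . . . . . .
    . . . X . .
    . . . X . .
    . . . X . .
    . . . X . .
    . . . . . .
T3:
  2·area = 24
  edge (4, 10)→(2, 12): d=(-2,2) right/bottom  bias=-1
  edge (2, 12)→(2, 0): d=(0,-12) top-left  bias=+0
  edge (2, 0)→(4, 10): d=(2,10) right/bottom  bias=-1
    (5,1)@(11, 3): e=[0,108,-84] → .  [on edge]
    (1,2)@(3, 5): e=[12,12,0] → .  [on edge]
    (4,2)@(9, 5): e=[0,84,-60] → .  [on edge]
    (1,3)@(3, 7): e=[8,12,4] → X
    (2,3)@(5, 7): e=[4,36,-16] → .
    (3,3)@(7, 7): e=[0,60,-36] → .  [on edge]
    (1,4)@(3, 9): e=[4,12,8] → X
    (2,4)@(5, 9): e=[0,36,-12] → .  [on edge]
    (1,5)@(3, 11): e=[0,12,12] → .  [on edge]
    (0,6)@(1, 13): e=[0,-12,36] → .  [on edge]
    (2,7)@(5, 15): e=[-12,36,0] → .  [on edge]
  covered (2 px):
    . . . . . .
    . . . . . .
    . . . . . .
    . X . . . .
    . X . . . .
    . . . . . .
    . . . . . .
    . . . . . .
    . . . . . .
    . . . . . .
    . . . . . .
    . . . . . .

Final: [12,8,4]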